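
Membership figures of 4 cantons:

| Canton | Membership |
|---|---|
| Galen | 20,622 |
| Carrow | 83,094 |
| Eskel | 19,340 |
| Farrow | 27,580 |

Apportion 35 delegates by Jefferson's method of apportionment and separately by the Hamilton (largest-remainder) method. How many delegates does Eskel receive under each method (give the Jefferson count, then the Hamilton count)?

Jefferson: Galen 5, Carrow 20, Eskel 4, Farrow 6.
Hamilton: Galen 5, Carrow 19, Eskel 5, Farrow 6.
Eskel gets 4 under Jefferson and 5 under Hamilton.

4 and 5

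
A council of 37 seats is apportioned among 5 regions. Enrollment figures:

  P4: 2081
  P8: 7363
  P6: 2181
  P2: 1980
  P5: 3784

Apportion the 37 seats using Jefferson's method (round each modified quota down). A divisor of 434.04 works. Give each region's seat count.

With modified divisor 434.04: modified quotas P4 4.794, P8 16.964, P6 5.025, P2 4.562, P5 8.718.
Rounding down: P4 4, P8 16, P6 5, P2 4, P5 8 (total 37).

P4=4; P8=16; P6=5; P2=4; P5=8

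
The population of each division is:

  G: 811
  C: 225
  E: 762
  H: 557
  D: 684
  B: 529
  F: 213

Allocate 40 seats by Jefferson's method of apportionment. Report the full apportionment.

G 9, C 2, E 8, H 6, D 7, B 6, F 2

Standard divisor 3781/40 ≈ 94.525; standard quotas: G 8.580, C 2.380, E 8.061, H 5.893, D 7.236, B 5.596, F 2.253.
Rounding down gives 8, 2, 8, 5, 7, 5, 2 = 37 seats, so the divisor must be adjusted.
With modified divisor 87: modified quotas G 9.322, C 2.586, E 8.759, H 6.402, D 7.862, B 6.080, F 2.448.
Rounding down: G 9, C 2, E 8, H 6, D 7, B 6, F 2 (total 40).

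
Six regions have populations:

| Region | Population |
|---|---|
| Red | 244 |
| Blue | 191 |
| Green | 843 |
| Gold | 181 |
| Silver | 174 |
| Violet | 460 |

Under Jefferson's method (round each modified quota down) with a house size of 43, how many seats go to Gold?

3

Standard divisor 2093/43 ≈ 48.674; standard quotas: Red 5.013, Blue 3.924, Green 17.319, Gold 3.719, Silver 3.575, Violet 9.451.
Rounding down gives 5, 3, 17, 3, 3, 9 = 40 seats, so the divisor must be adjusted.
With modified divisor 45.6: modified quotas Red 5.351, Blue 4.189, Green 18.487, Gold 3.969, Silver 3.816, Violet 10.088.
Rounding down: Red 5, Blue 4, Green 18, Gold 3, Silver 3, Violet 10 (total 43).
Gold receives 3.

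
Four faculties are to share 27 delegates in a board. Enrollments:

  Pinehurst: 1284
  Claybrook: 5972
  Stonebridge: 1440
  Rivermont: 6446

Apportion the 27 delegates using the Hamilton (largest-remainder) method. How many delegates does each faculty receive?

Standard divisor: 15142 ÷ 27 ≈ 560.815.
Standard quotas: Pinehurst 2.2895, Claybrook 10.6488, Stonebridge 2.5677, Rivermont 11.4940.
Lower quotas: Pinehurst 2, Claybrook 10, Stonebridge 2, Rivermont 11 (sum 25, leaving 2 seats).
Remainders in descending order: Claybrook 0.6488, Stonebridge 0.5677, Rivermont 0.4940, Pinehurst 0.2895.
The surplus seats go to Claybrook, Stonebridge.

Pinehurst 2, Claybrook 11, Stonebridge 3, Rivermont 11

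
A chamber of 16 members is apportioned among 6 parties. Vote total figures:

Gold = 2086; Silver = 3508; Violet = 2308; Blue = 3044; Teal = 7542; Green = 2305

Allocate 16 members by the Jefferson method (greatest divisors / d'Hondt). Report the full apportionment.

Standard divisor 20793/16 ≈ 1299.562; standard quotas: Gold 1.605, Silver 2.699, Violet 1.776, Blue 2.342, Teal 5.803, Green 1.774.
Rounding down gives 1, 2, 1, 2, 5, 1 = 12 seats, so the divisor must be adjusted.
With modified divisor 1100: modified quotas Gold 1.896, Silver 3.189, Violet 2.098, Blue 2.767, Teal 6.856, Green 2.095.
Rounding down: Gold 1, Silver 3, Violet 2, Blue 2, Teal 6, Green 2 (total 16).

Gold 1; Silver 3; Violet 2; Blue 2; Teal 6; Green 2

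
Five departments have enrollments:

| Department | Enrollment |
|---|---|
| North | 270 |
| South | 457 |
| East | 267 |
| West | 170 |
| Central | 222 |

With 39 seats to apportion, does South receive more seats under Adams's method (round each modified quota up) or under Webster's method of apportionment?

Adams: North 8, South 12, East 8, West 5, Central 6.
Webster: North 8, South 13, East 7, West 5, Central 6.
South gets 12 under Adams and 13 under Webster.

Webster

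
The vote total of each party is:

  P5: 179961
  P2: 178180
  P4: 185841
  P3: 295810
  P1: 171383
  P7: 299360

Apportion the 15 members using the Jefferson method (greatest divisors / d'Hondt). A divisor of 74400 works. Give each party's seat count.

P5 2, P2 2, P4 2, P3 3, P1 2, P7 4

With modified divisor 74400: modified quotas P5 2.419, P2 2.395, P4 2.498, P3 3.976, P1 2.304, P7 4.024.
Rounding down: P5 2, P2 2, P4 2, P3 3, P1 2, P7 4 (total 15).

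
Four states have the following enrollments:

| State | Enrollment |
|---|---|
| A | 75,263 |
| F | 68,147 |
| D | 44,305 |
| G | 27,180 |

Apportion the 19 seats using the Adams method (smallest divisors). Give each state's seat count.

Standard divisor 214895/19 ≈ 11310.263; standard quotas: A 6.654, F 6.025, D 3.917, G 2.403.
Rounding up gives 7, 7, 4, 3 = 21 seats, so the divisor must be adjusted.
With modified divisor 13100: modified quotas A 5.745, F 5.202, D 3.382, G 2.075.
Rounding up: A 6, F 6, D 4, G 3 (total 19).

A=6, F=6, D=4, G=3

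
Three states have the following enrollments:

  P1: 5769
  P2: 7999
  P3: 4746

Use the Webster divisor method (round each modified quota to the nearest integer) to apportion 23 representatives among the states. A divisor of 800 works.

With modified divisor 800: modified quotas P1 7.211, P2 9.999, P3 5.933.
Rounding to the nearest integer: P1 7, P2 10, P3 6 (total 23).

P1 7; P2 10; P3 6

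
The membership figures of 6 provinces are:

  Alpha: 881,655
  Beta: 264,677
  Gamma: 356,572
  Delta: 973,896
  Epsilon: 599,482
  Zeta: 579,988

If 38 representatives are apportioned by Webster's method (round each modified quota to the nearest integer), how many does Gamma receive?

4

Standard divisor 3656270/38 ≈ 96217.632; standard quotas: Alpha 9.163, Beta 2.751, Gamma 3.706, Delta 10.122, Epsilon 6.230, Zeta 6.028.
Rounding to the nearest integer gives Alpha 9, Beta 3, Gamma 4, Delta 10, Epsilon 6, Zeta 6 — total 38, matching the house size, so no adjustment is needed.
Gamma receives 4.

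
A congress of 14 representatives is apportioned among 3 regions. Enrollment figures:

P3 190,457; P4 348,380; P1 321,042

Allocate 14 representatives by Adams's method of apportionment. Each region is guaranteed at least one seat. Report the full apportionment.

P3: 3, P4: 6, P1: 5

Standard divisor 859879/14 ≈ 61419.929; standard quotas: P3 3.101, P4 5.672, P1 5.227.
Rounding up gives 4, 6, 6 = 16 seats, so the divisor must be adjusted.
With modified divisor 66900: modified quotas P3 2.847, P4 5.207, P1 4.799.
Rounding up: P3 3, P4 6, P1 5 (total 14).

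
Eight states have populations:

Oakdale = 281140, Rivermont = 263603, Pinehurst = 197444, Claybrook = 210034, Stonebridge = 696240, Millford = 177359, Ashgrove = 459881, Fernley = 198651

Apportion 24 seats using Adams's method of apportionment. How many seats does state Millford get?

Standard divisor 2484352/24 ≈ 103514.667; standard quotas: Oakdale 2.716, Rivermont 2.547, Pinehurst 1.907, Claybrook 2.029, Stonebridge 6.726, Millford 1.713, Ashgrove 4.443, Fernley 1.919.
Rounding up gives 3, 3, 2, 3, 7, 2, 5, 2 = 27 seats, so the divisor must be adjusted.
With modified divisor 123900: modified quotas Oakdale 2.269, Rivermont 2.128, Pinehurst 1.594, Claybrook 1.695, Stonebridge 5.619, Millford 1.431, Ashgrove 3.712, Fernley 1.603.
Rounding up: Oakdale 3, Rivermont 3, Pinehurst 2, Claybrook 2, Stonebridge 6, Millford 2, Ashgrove 4, Fernley 2 (total 24).
Millford receives 2.

2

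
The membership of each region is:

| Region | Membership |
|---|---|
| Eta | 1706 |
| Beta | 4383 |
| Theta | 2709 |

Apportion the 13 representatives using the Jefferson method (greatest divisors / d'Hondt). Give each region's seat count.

Standard divisor 8798/13 ≈ 676.769; standard quotas: Eta 2.521, Beta 6.476, Theta 4.003.
Rounding down gives 2, 6, 4 = 12 seats, so the divisor must be adjusted.
With modified divisor 600: modified quotas Eta 2.843, Beta 7.305, Theta 4.515.
Rounding down: Eta 2, Beta 7, Theta 4 (total 13).

Eta 2; Beta 7; Theta 4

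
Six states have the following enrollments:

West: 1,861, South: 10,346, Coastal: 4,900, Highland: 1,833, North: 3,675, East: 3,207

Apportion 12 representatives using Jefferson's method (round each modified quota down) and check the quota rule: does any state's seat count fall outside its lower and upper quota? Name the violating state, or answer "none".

none

Standard quotas: West 0.865, South 4.808, Coastal 2.277, Highland 0.852, North 1.708, East 1.490.
Jefferson allocation: West 1, South 5, Coastal 2, Highland 1, North 2, East 1.
Every allocation lies between the lower and upper quota.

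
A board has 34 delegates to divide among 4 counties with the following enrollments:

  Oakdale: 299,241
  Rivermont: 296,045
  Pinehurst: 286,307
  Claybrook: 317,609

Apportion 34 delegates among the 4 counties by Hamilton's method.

The standard divisor is 1199202/34 ≈ 35270.647.
Standard quotas: Oakdale 8.4841, Rivermont 8.3935, Pinehurst 8.1174, Claybrook 9.0049.
Lower quotas: Oakdale 8, Rivermont 8, Pinehurst 8, Claybrook 9 (sum 33, leaving 1 seat).
Remainders in descending order: Oakdale 0.4841, Rivermont 0.3935, Pinehurst 0.1174, Claybrook 0.0049.
Largest remainder: Oakdale receives the extra seat.

Oakdale 9; Rivermont 8; Pinehurst 8; Claybrook 9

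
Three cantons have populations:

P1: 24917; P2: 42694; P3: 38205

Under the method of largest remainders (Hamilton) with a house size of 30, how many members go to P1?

7

Standard divisor: 105816 ÷ 30 ≈ 3527.2.
Standard quotas: P1 7.0642, P2 12.1042, P3 10.8315.
Lower quotas: P1 7, P2 12, P3 10 (sum 29, leaving 1 seat).
Remainders in descending order: P3 0.8315, P2 0.1042, P1 0.0642.
Largest remainder: P3 receives the extra seat.
P1 receives 7.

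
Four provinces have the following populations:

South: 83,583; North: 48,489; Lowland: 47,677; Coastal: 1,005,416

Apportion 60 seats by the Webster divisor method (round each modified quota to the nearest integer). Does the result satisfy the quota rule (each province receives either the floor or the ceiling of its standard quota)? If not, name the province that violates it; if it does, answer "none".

Standard quotas: South 4.231, North 2.455, Lowland 2.414, Coastal 50.900.
Webster allocation: South 4, North 2, Lowland 2, Coastal 52.
Coastal has quota 50.900 (lower 50, upper 51) but receives 52 — outside the quota interval.

Coastal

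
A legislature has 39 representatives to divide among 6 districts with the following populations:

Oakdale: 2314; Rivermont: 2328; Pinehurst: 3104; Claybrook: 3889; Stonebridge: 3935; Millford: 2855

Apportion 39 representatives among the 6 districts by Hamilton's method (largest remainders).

Oakdale 5, Rivermont 5, Pinehurst 7, Claybrook 8, Stonebridge 8, Millford 6

Standard divisor: 18425 ÷ 39 ≈ 472.436.
Standard quotas: Oakdale 4.898, Rivermont 4.928, Pinehurst 6.570, Claybrook 8.232, Stonebridge 8.329, Millford 6.043.
Lower quotas: Oakdale 4, Rivermont 4, Pinehurst 6, Claybrook 8, Stonebridge 8, Millford 6 (sum 36, leaving 3 seats).
Remainders in descending order: Rivermont 0.928, Oakdale 0.898, Pinehurst 0.570, Stonebridge 0.329, Claybrook 0.232, Millford 0.043.
Largest remainders: Rivermont, Oakdale, Pinehurst receive the extra seats.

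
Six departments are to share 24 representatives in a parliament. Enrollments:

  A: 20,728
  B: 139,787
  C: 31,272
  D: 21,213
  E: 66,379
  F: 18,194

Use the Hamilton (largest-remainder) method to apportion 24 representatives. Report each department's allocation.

A: 2; B: 11; C: 3; D: 2; E: 5; F: 1

Total 297573; standard divisor 297573/24 ≈ 12398.875.
Standard quotas: A 1.6718, B 11.2742, C 2.5222, D 1.7109, E 5.3536, F 1.4674.
Lower quotas: A 1, B 11, C 2, D 1, E 5, F 1 (sum 21, leaving 3 seats).
Remainders in descending order: D 0.7109, A 0.6718, C 0.5222, F 0.4674, E 0.3536, B 0.2742.
Largest remainders: D, A, C receive the extra seats.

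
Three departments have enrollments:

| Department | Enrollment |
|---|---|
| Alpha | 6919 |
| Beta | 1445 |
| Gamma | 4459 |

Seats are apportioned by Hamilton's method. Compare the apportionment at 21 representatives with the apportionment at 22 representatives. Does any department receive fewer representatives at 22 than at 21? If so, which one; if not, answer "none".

Beta

At 21 seats: Alpha 11, Beta 3, Gamma 7.
At 22 seats: Alpha 12, Beta 2, Gamma 8.
Beta drops from 3 to 2.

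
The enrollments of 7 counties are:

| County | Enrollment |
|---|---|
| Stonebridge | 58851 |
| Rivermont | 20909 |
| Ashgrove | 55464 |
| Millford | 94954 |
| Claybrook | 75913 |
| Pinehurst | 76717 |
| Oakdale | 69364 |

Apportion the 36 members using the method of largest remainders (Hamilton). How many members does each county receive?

Stonebridge 5; Rivermont 2; Ashgrove 4; Millford 8; Claybrook 6; Pinehurst 6; Oakdale 5

Standard divisor: 452172 ÷ 36 ≈ 12560.333.
Standard quotas: Stonebridge 4.6855, Rivermont 1.6647, Ashgrove 4.4158, Millford 7.5598, Claybrook 6.0439, Pinehurst 6.1079, Oakdale 5.5225.
Lower quotas: Stonebridge 4, Rivermont 1, Ashgrove 4, Millford 7, Claybrook 6, Pinehurst 6, Oakdale 5 (sum 33, leaving 3 seats).
Remainders in descending order: Stonebridge 0.6855, Rivermont 0.6647, Millford 0.5598, Oakdale 0.5225, Ashgrove 0.4158, Pinehurst 0.1079, Claybrook 0.0439.
The surplus seats go to Stonebridge, Rivermont, Millford.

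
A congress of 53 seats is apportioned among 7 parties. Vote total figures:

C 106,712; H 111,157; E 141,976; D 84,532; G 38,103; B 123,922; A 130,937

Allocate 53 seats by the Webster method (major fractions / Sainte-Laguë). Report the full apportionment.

Standard divisor 737339/53 ≈ 13912.057; standard quotas: C 7.670, H 7.990, E 10.205, D 6.076, G 2.739, B 8.908, A 9.412.
Rounding to the nearest integer gives C 8, H 8, E 10, D 6, G 3, B 9, A 9 — total 53, matching the house size, so no adjustment is needed.

C 8; H 8; E 10; D 6; G 3; B 9; A 9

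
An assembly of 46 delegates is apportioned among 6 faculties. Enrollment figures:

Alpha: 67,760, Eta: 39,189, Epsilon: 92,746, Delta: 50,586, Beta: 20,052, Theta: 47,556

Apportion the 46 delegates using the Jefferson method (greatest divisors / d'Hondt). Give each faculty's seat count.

Standard divisor 317889/46 ≈ 6910.63; standard quotas: Alpha 9.805, Eta 5.671, Epsilon 13.421, Delta 7.320, Beta 2.902, Theta 6.882.
Rounding down gives 9, 5, 13, 7, 2, 6 = 42 seats, so the divisor must be adjusted.
With modified divisor 6600: modified quotas Alpha 10.267, Eta 5.938, Epsilon 14.052, Delta 7.665, Beta 3.038, Theta 7.205.
Rounding down: Alpha 10, Eta 5, Epsilon 14, Delta 7, Beta 3, Theta 7 (total 46).

Alpha 10; Eta 5; Epsilon 14; Delta 7; Beta 3; Theta 7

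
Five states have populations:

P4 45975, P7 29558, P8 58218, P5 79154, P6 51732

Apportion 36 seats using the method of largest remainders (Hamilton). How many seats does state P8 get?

8

The standard divisor is 264637/36 ≈ 7351.028.
Standard quotas: P4 6.2542, P7 4.0209, P8 7.9197, P5 10.7677, P6 7.0374.
Lower quotas: P4 6, P7 4, P8 7, P5 10, P6 7 (sum 34, leaving 2 seats).
Remainders in descending order: P8 0.9197, P5 0.7677, P4 0.2542, P6 0.0374, P7 0.0209.
The surplus seats go to P8, P5.
P8 receives 8.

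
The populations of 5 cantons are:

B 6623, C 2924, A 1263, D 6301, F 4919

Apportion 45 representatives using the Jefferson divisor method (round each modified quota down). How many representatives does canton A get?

Standard divisor 22030/45 ≈ 489.556; standard quotas: B 13.529, C 5.973, A 2.580, D 12.871, F 10.048.
Rounding down gives 13, 5, 2, 12, 10 = 42 seats, so the divisor must be adjusted.
With modified divisor 460: modified quotas B 14.398, C 6.357, A 2.746, D 13.698, F 10.693.
Rounding down: B 14, C 6, A 2, D 13, F 10 (total 45).
A receives 2.

2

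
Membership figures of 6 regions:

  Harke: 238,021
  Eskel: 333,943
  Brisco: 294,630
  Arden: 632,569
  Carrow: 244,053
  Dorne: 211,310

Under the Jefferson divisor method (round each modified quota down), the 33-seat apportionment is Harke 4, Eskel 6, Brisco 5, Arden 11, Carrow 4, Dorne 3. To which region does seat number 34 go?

Dorne

Priority for the next seat is population ÷ (current seats + 1).
Priorities: Harke 47604.200, Eskel 47706.143, Brisco 49105.000, Arden 52714.083, Carrow 48810.600, Dorne 52827.500.
Highest priority: Dorne.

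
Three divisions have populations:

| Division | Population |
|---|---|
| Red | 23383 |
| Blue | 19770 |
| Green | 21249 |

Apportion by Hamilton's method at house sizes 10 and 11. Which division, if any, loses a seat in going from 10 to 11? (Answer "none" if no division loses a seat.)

none

At 10 seats: Red 4, Blue 3, Green 3.
At 11 seats: Red 4, Blue 3, Green 4.
No division's allocation decreased.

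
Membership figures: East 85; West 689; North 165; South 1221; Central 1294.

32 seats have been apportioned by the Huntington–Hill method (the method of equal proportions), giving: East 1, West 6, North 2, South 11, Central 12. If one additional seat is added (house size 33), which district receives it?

Priority for the next seat is population ÷ (√(s·(s+1))).
Priorities: East 60.104, West 106.315, North 67.361, South 106.274, Central 103.603.
Highest priority: West.

West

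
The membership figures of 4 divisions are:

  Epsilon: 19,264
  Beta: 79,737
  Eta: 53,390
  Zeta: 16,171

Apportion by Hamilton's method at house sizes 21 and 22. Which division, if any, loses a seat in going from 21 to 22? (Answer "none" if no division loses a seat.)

none

At 21 seats: Epsilon 2, Beta 10, Eta 7, Zeta 2.
At 22 seats: Epsilon 3, Beta 10, Eta 7, Zeta 2.
No division's allocation decreased.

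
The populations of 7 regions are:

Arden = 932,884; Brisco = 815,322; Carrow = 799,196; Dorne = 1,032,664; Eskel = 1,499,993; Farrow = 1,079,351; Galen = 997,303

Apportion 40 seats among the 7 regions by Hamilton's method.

Arden=5; Brisco=5; Carrow=4; Dorne=6; Eskel=8; Farrow=6; Galen=6

Total 7156713; standard divisor 7156713/40 ≈ 178917.825.
Standard quotas: Arden 5.2140, Brisco 4.5570, Carrow 4.4668, Dorne 5.7717, Eskel 8.3837, Farrow 6.0327, Galen 5.5741.
Lower quotas: Arden 5, Brisco 4, Carrow 4, Dorne 5, Eskel 8, Farrow 6, Galen 5 (sum 37, leaving 3 seats).
Remainders in descending order: Dorne 0.7717, Galen 0.5741, Brisco 0.5570, Carrow 0.4668, Eskel 0.3837, Arden 0.2140, Farrow 0.0327.
Largest remainders: Dorne, Galen, Brisco receive the extra seats.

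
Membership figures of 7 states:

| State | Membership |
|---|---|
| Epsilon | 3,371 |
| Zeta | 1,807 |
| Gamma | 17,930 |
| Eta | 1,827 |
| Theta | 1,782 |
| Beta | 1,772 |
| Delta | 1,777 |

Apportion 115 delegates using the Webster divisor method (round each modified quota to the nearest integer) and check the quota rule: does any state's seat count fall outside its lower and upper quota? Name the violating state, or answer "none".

Standard quotas: Epsilon 12.809, Zeta 6.866, Gamma 68.128, Eta 6.942, Theta 6.771, Beta 6.733, Delta 6.752.
Webster allocation: Epsilon 13, Zeta 7, Gamma 67, Eta 7, Theta 7, Beta 7, Delta 7.
Gamma has quota 68.128 (lower 68, upper 69) but receives 67 — outside the quota interval.

Gamma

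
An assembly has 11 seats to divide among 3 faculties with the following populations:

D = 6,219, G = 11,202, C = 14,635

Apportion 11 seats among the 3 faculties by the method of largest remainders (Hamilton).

Total 32056; standard divisor 32056/11 ≈ 2914.182.
Standard quotas: D 2.1340, G 3.8440, C 5.0220.
Lower quotas: D 2, G 3, C 5 (sum 10, leaving 1 seat).
Remainders in descending order: G 0.8440, D 0.1340, C 0.0220.
Largest remainder: G receives the extra seat.

D 2, G 4, C 5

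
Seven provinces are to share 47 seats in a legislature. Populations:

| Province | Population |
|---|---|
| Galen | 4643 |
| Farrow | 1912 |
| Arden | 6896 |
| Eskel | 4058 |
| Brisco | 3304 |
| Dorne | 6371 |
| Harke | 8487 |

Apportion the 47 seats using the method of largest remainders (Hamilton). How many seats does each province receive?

Standard divisor: 35671 ÷ 47 ≈ 758.957.
Standard quotas: Galen 6.1176, Farrow 2.5192, Arden 9.0861, Eskel 5.3468, Brisco 4.3533, Dorne 8.3944, Harke 11.1824.
Lower quotas: Galen 6, Farrow 2, Arden 9, Eskel 5, Brisco 4, Dorne 8, Harke 11 (sum 45, leaving 2 seats).
Remainders in descending order: Farrow 0.5192, Dorne 0.3944, Brisco 0.3533, Eskel 0.3468, Harke 0.1824, Galen 0.1176, Arden 0.0861.
Largest remainders: Farrow, Dorne receive the extra seats.

Galen: 6; Farrow: 3; Arden: 9; Eskel: 5; Brisco: 4; Dorne: 9; Harke: 11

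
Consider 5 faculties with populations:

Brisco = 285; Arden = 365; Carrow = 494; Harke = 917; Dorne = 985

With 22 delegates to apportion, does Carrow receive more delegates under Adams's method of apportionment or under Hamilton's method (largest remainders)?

Adams: Brisco 2, Arden 3, Carrow 4, Harke 6, Dorne 7.
Hamilton: Brisco 2, Arden 3, Carrow 3, Harke 7, Dorne 7.
Carrow gets 4 under Adams and 3 under Hamilton.

Adams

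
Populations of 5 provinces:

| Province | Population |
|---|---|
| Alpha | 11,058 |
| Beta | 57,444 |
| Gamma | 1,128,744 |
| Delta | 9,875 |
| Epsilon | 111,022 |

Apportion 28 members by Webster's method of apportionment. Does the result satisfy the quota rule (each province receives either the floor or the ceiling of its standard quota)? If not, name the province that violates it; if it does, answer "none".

Gamma

Standard quotas: Alpha 0.235, Beta 1.220, Gamma 23.977, Delta 0.210, Epsilon 2.358.
Webster allocation: Alpha 0, Beta 1, Gamma 25, Delta 0, Epsilon 2.
Gamma has quota 23.977 (lower 23, upper 24) but receives 25 — outside the quota interval.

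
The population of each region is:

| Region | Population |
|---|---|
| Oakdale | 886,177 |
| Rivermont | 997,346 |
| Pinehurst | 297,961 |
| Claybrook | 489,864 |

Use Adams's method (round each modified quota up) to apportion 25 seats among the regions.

Standard divisor 2671348/25 ≈ 106853.92; standard quotas: Oakdale 8.293, Rivermont 9.334, Pinehurst 2.788, Claybrook 4.584.
Rounding up gives 9, 10, 3, 5 = 27 seats, so the divisor must be adjusted.
With modified divisor 116600: modified quotas Oakdale 7.600, Rivermont 8.554, Pinehurst 2.555, Claybrook 4.201.
Rounding up: Oakdale 8, Rivermont 9, Pinehurst 3, Claybrook 5 (total 25).

Oakdale 8; Rivermont 9; Pinehurst 3; Claybrook 5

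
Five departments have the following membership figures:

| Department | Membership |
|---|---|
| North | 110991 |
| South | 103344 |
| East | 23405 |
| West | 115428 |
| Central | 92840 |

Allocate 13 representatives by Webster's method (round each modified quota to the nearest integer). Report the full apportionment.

North 3, South 3, East 1, West 3, Central 3

Standard divisor 446008/13 ≈ 34308.308; standard quotas: North 3.235, South 3.012, East 0.682, West 3.364, Central 2.706.
Rounding to the nearest integer gives North 3, South 3, East 1, West 3, Central 3 — total 13, matching the house size, so no adjustment is needed.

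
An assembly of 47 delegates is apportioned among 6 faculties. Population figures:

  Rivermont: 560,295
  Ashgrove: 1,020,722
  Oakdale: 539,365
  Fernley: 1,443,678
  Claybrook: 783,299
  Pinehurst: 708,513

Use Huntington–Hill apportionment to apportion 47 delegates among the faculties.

Rivermont 5; Ashgrove 10; Oakdale 5; Fernley 13; Claybrook 7; Pinehurst 7

With divisor 107303: modified quotas Rivermont 5.222, Ashgrove 9.513, Oakdale 5.027, Fernley 13.454, Claybrook 7.300, Pinehurst 6.603.
Geometric-mean thresholds: Rivermont √(5·6)=5.477, Ashgrove √(9·10)=9.487, Oakdale √(5·6)=5.477, Fernley √(13·14)=13.491, Claybrook √(7·8)=7.483, Pinehurst √(6·7)=6.481.
Each quota rounded against its threshold gives Rivermont 5, Ashgrove 10, Oakdale 5, Fernley 13, Claybrook 7, Pinehurst 7 (total 47).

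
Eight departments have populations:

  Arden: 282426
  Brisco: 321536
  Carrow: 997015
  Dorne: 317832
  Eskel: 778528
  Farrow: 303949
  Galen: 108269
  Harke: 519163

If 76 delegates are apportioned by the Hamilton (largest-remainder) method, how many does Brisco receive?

Total 3628718; standard divisor 3628718/76 ≈ 47746.289.
Standard quotas: Arden 5.9151, Brisco 6.7343, Carrow 20.8815, Dorne 6.6567, Eskel 16.3055, Farrow 6.3659, Galen 2.2676, Harke 10.8734.
Lower quotas: Arden 5, Brisco 6, Carrow 20, Dorne 6, Eskel 16, Farrow 6, Galen 2, Harke 10 (sum 71, leaving 5 seats).
Remainders in descending order: Arden 0.9151, Carrow 0.8815, Harke 0.8734, Brisco 0.7343, Dorne 0.6567, Farrow 0.3659, Eskel 0.3055, Galen 0.2676.
The surplus seats go to Arden, Carrow, Harke, Brisco, Dorne.
Brisco receives 7.

7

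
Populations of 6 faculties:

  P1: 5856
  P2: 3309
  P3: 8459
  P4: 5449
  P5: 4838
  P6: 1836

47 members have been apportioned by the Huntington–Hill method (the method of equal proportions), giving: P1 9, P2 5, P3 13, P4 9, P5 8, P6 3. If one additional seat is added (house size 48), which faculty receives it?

P3

Priority for the next seat is population ÷ (√(s·(s+1))).
Priorities: P1 617.277, P2 604.138, P3 627.023, P4 574.375, P5 570.164, P6 530.008.
Highest priority: P3.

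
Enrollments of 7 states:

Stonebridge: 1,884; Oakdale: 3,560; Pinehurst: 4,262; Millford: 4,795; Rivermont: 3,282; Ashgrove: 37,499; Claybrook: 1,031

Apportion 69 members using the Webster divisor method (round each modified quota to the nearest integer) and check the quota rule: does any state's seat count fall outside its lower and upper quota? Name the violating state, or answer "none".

Standard quotas: Stonebridge 2.308, Oakdale 4.362, Pinehurst 5.222, Millford 5.875, Rivermont 4.021, Ashgrove 45.947, Claybrook 1.263.
Webster allocation: Stonebridge 2, Oakdale 4, Pinehurst 5, Millford 6, Rivermont 4, Ashgrove 47, Claybrook 1.
Ashgrove has quota 45.947 (lower 45, upper 46) but receives 47 — outside the quota interval.

Ashgrove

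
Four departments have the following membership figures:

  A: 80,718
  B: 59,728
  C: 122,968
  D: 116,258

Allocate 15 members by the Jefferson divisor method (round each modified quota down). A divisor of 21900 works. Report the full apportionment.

With modified divisor 21900: modified quotas A 3.686, B 2.727, C 5.615, D 5.309.
Rounding down: A 3, B 2, C 5, D 5 (total 15).

A: 3; B: 2; C: 5; D: 5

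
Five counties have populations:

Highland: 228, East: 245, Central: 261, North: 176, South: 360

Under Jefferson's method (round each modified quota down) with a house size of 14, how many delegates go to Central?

Standard divisor 1270/14 ≈ 90.714; standard quotas: Highland 2.513, East 2.701, Central 2.877, North 1.940, South 3.969.
Rounding down gives 2, 2, 2, 1, 3 = 10 seats, so the divisor must be adjusted.
With modified divisor 80: modified quotas Highland 2.850, East 3.062, Central 3.263, North 2.200, South 4.500.
Rounding down: Highland 2, East 3, Central 3, North 2, South 4 (total 14).
Central receives 3.

3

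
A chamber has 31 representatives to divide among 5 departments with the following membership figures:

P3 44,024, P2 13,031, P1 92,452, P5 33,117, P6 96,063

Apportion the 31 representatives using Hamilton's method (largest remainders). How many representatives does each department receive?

Total 278687; standard divisor 278687/31 ≈ 8989.903.
Standard quotas: P3 4.8970, P2 1.4495, P1 10.2840, P5 3.6838, P6 10.6857.
Lower quotas: P3 4, P2 1, P1 10, P5 3, P6 10 (sum 28, leaving 3 seats).
Remainders in descending order: P3 0.8970, P6 0.6857, P5 0.6838, P2 0.4495, P1 0.2840.
Largest remainders: P3, P6, P5 receive the extra seats.

P3: 5, P2: 1, P1: 10, P5: 4, P6: 11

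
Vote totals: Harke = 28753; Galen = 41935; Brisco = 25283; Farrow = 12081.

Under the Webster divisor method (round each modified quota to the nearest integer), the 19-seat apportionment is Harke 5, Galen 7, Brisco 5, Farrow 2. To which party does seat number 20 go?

Priority for the next seat is population ÷ (current seats + 0.5).
Priorities: Harke 5227.818, Galen 5591.333, Brisco 4596.909, Farrow 4832.400.
Highest priority: Galen.

Galen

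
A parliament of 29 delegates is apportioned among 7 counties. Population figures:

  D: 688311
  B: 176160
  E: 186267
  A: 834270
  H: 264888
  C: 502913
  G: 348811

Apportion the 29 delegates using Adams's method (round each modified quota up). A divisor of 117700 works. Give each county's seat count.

With modified divisor 117700: modified quotas D 5.848, B 1.497, E 1.583, A 7.088, H 2.251, C 4.273, G 2.964.
Rounding up: D 6, B 2, E 2, A 8, H 3, C 5, G 3 (total 29).

D 6, B 2, E 2, A 8, H 3, C 5, G 3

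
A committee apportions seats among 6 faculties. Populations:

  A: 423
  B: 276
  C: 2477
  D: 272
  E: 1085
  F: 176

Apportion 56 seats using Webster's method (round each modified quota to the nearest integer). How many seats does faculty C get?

30

Standard divisor 4709/56 ≈ 84.089; standard quotas: A 5.030, B 3.282, C 29.457, D 3.235, E 12.903, F 2.093.
Rounding to the nearest integer gives 5, 3, 29, 3, 13, 2 = 55 seats, so the divisor must be adjusted.
With modified divisor 83: modified quotas A 5.096, B 3.325, C 29.843, D 3.277, E 13.072, F 2.120.
Rounding to the nearest integer: A 5, B 3, C 30, D 3, E 13, F 2 (total 56).
C receives 30.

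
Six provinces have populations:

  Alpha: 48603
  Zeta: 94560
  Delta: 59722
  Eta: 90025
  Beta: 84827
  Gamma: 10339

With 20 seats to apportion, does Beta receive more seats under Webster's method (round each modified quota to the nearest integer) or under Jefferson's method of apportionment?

Jefferson

Webster: Alpha 2, Zeta 5, Delta 3, Eta 5, Beta 4, Gamma 1.
Jefferson: Alpha 2, Zeta 5, Delta 3, Eta 5, Beta 5, Gamma 0.
Beta gets 4 under Webster and 5 under Jefferson.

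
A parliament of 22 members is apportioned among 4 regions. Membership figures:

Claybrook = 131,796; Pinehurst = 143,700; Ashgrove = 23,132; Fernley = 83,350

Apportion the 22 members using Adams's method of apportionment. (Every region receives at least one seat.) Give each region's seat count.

Claybrook=7; Pinehurst=8; Ashgrove=2; Fernley=5

Standard divisor 381978/22 ≈ 17362.636; standard quotas: Claybrook 7.591, Pinehurst 8.276, Ashgrove 1.332, Fernley 4.801.
Rounding up gives 8, 9, 2, 5 = 24 seats, so the divisor must be adjusted.
With modified divisor 19700: modified quotas Claybrook 6.690, Pinehurst 7.294, Ashgrove 1.174, Fernley 4.231.
Rounding up: Claybrook 7, Pinehurst 8, Ashgrove 2, Fernley 5 (total 22).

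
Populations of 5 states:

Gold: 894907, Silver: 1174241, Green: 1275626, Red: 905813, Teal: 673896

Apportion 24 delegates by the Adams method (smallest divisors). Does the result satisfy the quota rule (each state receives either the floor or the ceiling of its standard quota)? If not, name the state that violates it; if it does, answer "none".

none

Standard quotas: Gold 4.361, Silver 5.723, Green 6.217, Red 4.415, Teal 3.284.
Adams allocation: Gold 4, Silver 6, Green 6, Red 5, Teal 3.
Every allocation lies between the lower and upper quota.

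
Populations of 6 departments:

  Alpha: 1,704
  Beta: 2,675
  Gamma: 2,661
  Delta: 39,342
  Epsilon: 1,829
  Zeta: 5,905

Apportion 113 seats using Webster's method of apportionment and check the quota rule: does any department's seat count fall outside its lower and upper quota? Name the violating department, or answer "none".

Delta

Standard quotas: Alpha 3.558, Beta 5.586, Gamma 5.556, Delta 82.150, Epsilon 3.819, Zeta 12.330.
Webster allocation: Alpha 4, Beta 6, Gamma 6, Delta 81, Epsilon 4, Zeta 12.
Delta has quota 82.150 (lower 82, upper 83) but receives 81 — outside the quota interval.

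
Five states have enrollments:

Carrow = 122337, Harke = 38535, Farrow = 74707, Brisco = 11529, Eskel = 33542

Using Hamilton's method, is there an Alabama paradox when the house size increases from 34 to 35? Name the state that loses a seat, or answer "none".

At 34 seats: Carrow 15, Harke 5, Farrow 9, Brisco 1, Eskel 4.
At 35 seats: Carrow 15, Harke 5, Farrow 9, Brisco 2, Eskel 4.
No state's allocation decreased.

none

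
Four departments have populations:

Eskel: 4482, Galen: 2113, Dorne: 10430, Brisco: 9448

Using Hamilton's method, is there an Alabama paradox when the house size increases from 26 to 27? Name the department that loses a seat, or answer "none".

Eskel

At 26 seats: Eskel 5, Galen 2, Dorne 10, Brisco 9.
At 27 seats: Eskel 4, Galen 2, Dorne 11, Brisco 10.
Eskel drops from 5 to 4.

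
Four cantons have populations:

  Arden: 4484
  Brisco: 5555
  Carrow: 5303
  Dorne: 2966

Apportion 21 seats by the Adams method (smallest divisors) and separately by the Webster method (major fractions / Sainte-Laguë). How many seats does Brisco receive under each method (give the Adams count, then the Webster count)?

6 and 7

Adams: Arden 5, Brisco 6, Carrow 6, Dorne 4.
Webster: Arden 5, Brisco 7, Carrow 6, Dorne 3.
Brisco gets 6 under Adams and 7 under Webster.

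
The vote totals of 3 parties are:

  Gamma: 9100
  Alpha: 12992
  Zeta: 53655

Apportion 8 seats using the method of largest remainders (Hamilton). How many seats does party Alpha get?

1

Total 75747; standard divisor 75747/8 ≈ 9468.375.
Standard quotas: Gamma 0.9611, Alpha 1.3721, Zeta 5.6668.
Lower quotas: Gamma 0, Alpha 1, Zeta 5 (sum 6, leaving 2 seats).
Remainders in descending order: Gamma 0.9611, Zeta 0.6668, Alpha 0.3721.
The surplus seats go to Gamma, Zeta.
Alpha receives 1.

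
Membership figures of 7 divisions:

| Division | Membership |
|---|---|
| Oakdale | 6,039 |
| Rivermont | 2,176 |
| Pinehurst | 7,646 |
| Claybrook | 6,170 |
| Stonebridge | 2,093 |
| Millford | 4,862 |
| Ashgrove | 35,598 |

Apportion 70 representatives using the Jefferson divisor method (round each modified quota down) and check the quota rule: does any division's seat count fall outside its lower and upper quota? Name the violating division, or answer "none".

Standard quotas: Oakdale 6.545, Rivermont 2.358, Pinehurst 8.287, Claybrook 6.687, Stonebridge 2.269, Millford 5.270, Ashgrove 38.583.
Jefferson allocation: Oakdale 6, Rivermont 2, Pinehurst 8, Claybrook 7, Stonebridge 2, Millford 5, Ashgrove 40.
Ashgrove has quota 38.583 (lower 38, upper 39) but receives 40 — outside the quota interval.

Ashgrove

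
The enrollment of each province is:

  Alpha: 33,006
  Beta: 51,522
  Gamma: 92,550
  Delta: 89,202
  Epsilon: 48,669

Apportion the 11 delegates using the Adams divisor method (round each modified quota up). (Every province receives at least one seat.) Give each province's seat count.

Standard divisor 314949/11 ≈ 28631.727; standard quotas: Alpha 1.153, Beta 1.799, Gamma 3.232, Delta 3.115, Epsilon 1.700.
Rounding up gives 2, 2, 4, 4, 2 = 14 seats, so the divisor must be adjusted.
With modified divisor 38800: modified quotas Alpha 0.851, Beta 1.328, Gamma 2.385, Delta 2.299, Epsilon 1.254.
Rounding up: Alpha 1, Beta 2, Gamma 3, Delta 3, Epsilon 2 (total 11).

Alpha=1, Beta=2, Gamma=3, Delta=3, Epsilon=2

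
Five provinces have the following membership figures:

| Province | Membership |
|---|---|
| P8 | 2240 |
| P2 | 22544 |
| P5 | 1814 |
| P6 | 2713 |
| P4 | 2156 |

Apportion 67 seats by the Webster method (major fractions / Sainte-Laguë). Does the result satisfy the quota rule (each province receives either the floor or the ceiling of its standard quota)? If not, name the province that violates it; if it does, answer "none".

Standard quotas: P8 4.769, P2 48.001, P5 3.862, P6 5.777, P4 4.591.
Webster allocation: P8 5, P2 47, P5 4, P6 6, P4 5.
P2 has quota 48.001 (lower 48, upper 49) but receives 47 — outside the quota interval.

P2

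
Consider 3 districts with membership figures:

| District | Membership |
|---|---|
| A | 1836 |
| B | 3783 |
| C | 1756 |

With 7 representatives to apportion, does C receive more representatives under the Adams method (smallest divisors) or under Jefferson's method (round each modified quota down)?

Adams

Adams: A 2, B 3, C 2.
Jefferson: A 2, B 4, C 1.
C gets 2 under Adams and 1 under Jefferson.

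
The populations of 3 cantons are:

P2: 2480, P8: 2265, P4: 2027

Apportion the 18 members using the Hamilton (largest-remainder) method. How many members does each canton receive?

Total 6772; standard divisor 6772/18 ≈ 376.222.
Standard quotas: P2 6.592, P8 6.020, P4 5.388.
Lower quotas: P2 6, P8 6, P4 5 (sum 17, leaving 1 seat).
Remainders in descending order: P2 0.592, P4 0.388, P8 0.020.
Largest remainder: P2 receives the extra seat.

P2=7, P8=6, P4=5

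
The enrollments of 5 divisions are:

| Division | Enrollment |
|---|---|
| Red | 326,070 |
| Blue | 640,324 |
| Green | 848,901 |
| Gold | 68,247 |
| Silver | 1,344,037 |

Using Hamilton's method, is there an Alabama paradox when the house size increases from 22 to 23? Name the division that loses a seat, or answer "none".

At 22 seats: Red 2, Blue 4, Green 6, Gold 1, Silver 9.
At 23 seats: Red 2, Blue 5, Green 6, Gold 0, Silver 10.
Gold drops from 1 to 0.

Gold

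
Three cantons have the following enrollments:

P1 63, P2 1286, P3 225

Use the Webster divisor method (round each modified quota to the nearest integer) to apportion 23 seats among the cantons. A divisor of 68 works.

P1=1, P2=19, P3=3

With modified divisor 68: modified quotas P1 0.926, P2 18.912, P3 3.309.
Rounding to the nearest integer: P1 1, P2 19, P3 3 (total 23).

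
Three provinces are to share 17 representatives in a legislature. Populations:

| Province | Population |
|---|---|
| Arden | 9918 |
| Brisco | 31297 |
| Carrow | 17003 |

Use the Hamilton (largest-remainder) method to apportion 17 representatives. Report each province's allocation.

Arden: 3; Brisco: 9; Carrow: 5

Standard divisor: 58218 ÷ 17 ≈ 3424.588.
Standard quotas: Arden 2.8961, Brisco 9.1389, Carrow 4.9650.
Lower quotas: Arden 2, Brisco 9, Carrow 4 (sum 15, leaving 2 seats).
Remainders in descending order: Carrow 0.9650, Arden 0.8961, Brisco 0.1389.
Largest remainders: Carrow, Arden receive the extra seats.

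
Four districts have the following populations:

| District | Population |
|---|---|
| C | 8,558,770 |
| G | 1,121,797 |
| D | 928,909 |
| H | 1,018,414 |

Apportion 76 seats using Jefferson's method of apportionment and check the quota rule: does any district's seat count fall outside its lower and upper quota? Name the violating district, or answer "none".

C

Standard quotas: C 55.940, G 7.332, D 6.071, H 6.656.
Jefferson allocation: C 57, G 7, D 6, H 6.
C has quota 55.940 (lower 55, upper 56) but receives 57 — outside the quota interval.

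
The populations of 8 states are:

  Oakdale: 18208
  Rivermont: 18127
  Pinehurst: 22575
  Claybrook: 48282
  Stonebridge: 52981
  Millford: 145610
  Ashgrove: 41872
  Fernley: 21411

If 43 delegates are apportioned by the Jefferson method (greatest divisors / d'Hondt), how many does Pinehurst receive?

2

Standard divisor 369066/43 ≈ 8582.93; standard quotas: Oakdale 2.121, Rivermont 2.112, Pinehurst 2.630, Claybrook 5.625, Stonebridge 6.173, Millford 16.965, Ashgrove 4.879, Fernley 2.495.
Rounding down gives 2, 2, 2, 5, 6, 16, 4, 2 = 39 seats, so the divisor must be adjusted.
With modified divisor 7900: modified quotas Oakdale 2.305, Rivermont 2.295, Pinehurst 2.858, Claybrook 6.112, Stonebridge 6.706, Millford 18.432, Ashgrove 5.300, Fernley 2.710.
Rounding down: Oakdale 2, Rivermont 2, Pinehurst 2, Claybrook 6, Stonebridge 6, Millford 18, Ashgrove 5, Fernley 2 (total 43).
Pinehurst receives 2.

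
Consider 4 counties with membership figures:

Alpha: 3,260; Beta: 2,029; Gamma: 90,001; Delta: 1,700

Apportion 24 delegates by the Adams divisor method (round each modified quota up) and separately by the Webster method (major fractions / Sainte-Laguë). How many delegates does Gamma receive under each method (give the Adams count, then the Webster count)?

21 and 22

Adams: Alpha 1, Beta 1, Gamma 21, Delta 1.
Webster: Alpha 1, Beta 1, Gamma 22, Delta 0.
Gamma gets 21 under Adams and 22 under Webster.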